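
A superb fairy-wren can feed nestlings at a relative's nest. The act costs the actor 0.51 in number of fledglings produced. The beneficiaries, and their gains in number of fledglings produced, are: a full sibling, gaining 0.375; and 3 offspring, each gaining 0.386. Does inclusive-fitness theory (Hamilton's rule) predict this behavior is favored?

Yes

Hamilton's rule: the trait is favored when the sum of r·B over every recipient exceeds the actor's cost C.
r to a full sibling = 1/2 (full sibs share both parents — two paths of length 2: r = 2·(1/2)^2 = 1/2).
r to an offspring = 0.5 (one parent–offspring link: r = (1/2)^1 = 1/2).
Summing one r·B term per recipient: 1·0.5·0.375 + 3·0.5·0.386 = 0.7665.
0.7665 > 0.51: the indirect benefit exceeds the cost.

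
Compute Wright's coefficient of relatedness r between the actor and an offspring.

0.5

Each parent–offspring link contributes a factor of 1/2, and independent paths through distinct common ancestors add.
One parent–offspring link: r = (1/2)^1 = 1/2.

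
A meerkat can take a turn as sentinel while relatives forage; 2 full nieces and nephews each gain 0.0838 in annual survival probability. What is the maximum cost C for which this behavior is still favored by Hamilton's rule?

0.0419

r to a full niece or nephew = 0.25 (full aunt/uncle↔niece/nephew: two paths of length 3 through the shared grandparent pair: r = 2·(1/2)^3 = 1/4).
Hamilton's rule: n·r·B > C, so the trait is favored while C < n·r·B = 2·0.25·0.0838 = 0.0419.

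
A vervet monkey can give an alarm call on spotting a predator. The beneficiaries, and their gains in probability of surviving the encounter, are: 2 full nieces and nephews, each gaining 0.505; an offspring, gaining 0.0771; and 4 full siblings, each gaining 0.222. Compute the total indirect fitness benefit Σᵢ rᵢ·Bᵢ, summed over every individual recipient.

r to a full niece or nephew = 1/4 (full aunt/uncle↔niece/nephew: two paths of length 3 through the shared grandparent pair: r = 2·(1/2)^3 = 1/4).
r to an offspring = 0.5 (one parent–offspring link: r = (1/2)^1 = 1/2).
r to a full sibling = 1/2 (full sibs share both parents — two paths of length 2: r = 2·(1/2)^2 = 1/2).
Summing one r·B term per recipient: 2·0.25·0.505 + 1·0.5·0.0771 + 4·0.5·0.222 = 0.73505.

0.73505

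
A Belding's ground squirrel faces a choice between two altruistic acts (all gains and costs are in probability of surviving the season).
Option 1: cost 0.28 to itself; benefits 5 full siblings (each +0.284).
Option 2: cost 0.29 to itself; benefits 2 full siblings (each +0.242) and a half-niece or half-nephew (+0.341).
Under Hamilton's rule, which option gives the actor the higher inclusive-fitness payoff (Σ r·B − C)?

Option 1

Option 1: r to a full sibling = 0.5.
Option 1: Σ r·B − C = (5·0.5·0.284) − 0.28 = 0.43.
Option 2: r to a full sibling = 0.5.
Option 2: r to a half-niece or half-nephew = 0.125.
Option 2: Σ r·B − C = (2·0.5·0.242 + 1·0.125·0.341) − 0.29 = -0.005375.
Option 1 has the higher net inclusive-fitness payoff.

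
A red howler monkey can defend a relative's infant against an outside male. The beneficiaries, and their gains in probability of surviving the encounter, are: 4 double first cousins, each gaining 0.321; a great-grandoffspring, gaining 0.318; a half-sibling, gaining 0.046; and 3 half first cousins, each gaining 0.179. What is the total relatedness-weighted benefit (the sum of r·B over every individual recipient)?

r to a double first cousin = 1/4 (double first cousins share both grandparent pairs — four paths of length 4: r = 4·(1/2)^4 = 1/4).
r to a great-grandoffspring = 0.125 (three parent–offspring links: r = (1/2)^3 = 1/8).
r to a half-sibling = 1/4 (half-sibs share one parent — one path of length 2: r = (1/2)^2 = 1/4).
r to a half first cousin = 1/16 (half first cousins share one grandparent — one path of length 4: r = (1/2)^4 = 1/16).
Summing one r·B term per recipient: 4·0.25·0.321 + 1·0.125·0.318 + 1·0.25·0.046 + 3·0.0625·0.179 = 0.4058125.

0.4058125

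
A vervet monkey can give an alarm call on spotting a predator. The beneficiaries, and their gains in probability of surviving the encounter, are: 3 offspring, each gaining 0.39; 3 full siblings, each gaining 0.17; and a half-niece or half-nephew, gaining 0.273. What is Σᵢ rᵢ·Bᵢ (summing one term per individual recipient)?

0.874125

r to an offspring = 1/2 (one parent–offspring link: r = (1/2)^1 = 1/2).
r to a full sibling = 1/2 (full sibs share both parents — two paths of length 2: r = 2·(1/2)^2 = 1/2).
r to a half-niece or half-nephew = 1/8 (half-aunt/uncle↔niece/nephew: one path of length 3: r = (1/2)^3 = 1/8).
Summing one r·B term per recipient: 3·0.5·0.39 + 3·0.5·0.17 + 1·0.125·0.273 = 0.874125.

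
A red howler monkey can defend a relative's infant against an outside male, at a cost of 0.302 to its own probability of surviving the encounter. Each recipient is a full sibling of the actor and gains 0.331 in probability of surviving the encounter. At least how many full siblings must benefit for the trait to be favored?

2

r to a full sibling = 1/2 (full sibs share both parents — two paths of length 2: r = 2·(1/2)^2 = 1/2).
Hamilton's rule: n·r·B > C  ⇒  n > C/(r·B) = 0.302/(0.5·0.331) = 1.825.
The smallest integer exceeding 1.825 is 2.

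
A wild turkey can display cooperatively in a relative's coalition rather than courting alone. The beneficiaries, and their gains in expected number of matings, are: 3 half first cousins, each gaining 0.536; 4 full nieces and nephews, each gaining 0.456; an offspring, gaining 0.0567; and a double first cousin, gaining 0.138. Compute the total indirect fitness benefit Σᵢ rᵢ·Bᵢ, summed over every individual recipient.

r to a half first cousin = 1/16 (half first cousins share one grandparent — one path of length 4: r = (1/2)^4 = 1/16).
r to a full niece or nephew = 1/4 (full aunt/uncle↔niece/nephew: two paths of length 3 through the shared grandparent pair: r = 2·(1/2)^3 = 1/4).
r to an offspring = 0.5 (one parent–offspring link: r = (1/2)^1 = 1/2).
r to a double first cousin = 0.25 (double first cousins share both grandparent pairs — four paths of length 4: r = 4·(1/2)^4 = 1/4).
Summing one r·B term per recipient: 3·0.0625·0.536 + 4·0.25·0.456 + 1·0.5·0.0567 + 1·0.25·0.138 = 0.61935.

0.61935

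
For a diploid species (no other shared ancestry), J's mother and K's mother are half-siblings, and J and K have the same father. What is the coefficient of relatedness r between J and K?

Relatedness sums over independent paths through distinct common ancestors.
J and K are related in two ways: half first cousins through their mothers (r = 1/16) and half-sibs through their shared father (r = 1/4).
r = 1/16 + 1/4 = 0.3125.

0.3125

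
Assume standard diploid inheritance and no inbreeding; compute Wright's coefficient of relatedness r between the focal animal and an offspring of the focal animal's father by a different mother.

Each parent–offspring link contributes a factor of 1/2, and independent paths through distinct common ancestors add.
Half-sibs share one parent — one path of length 2: r = (1/2)^2 = 1/4.

0.25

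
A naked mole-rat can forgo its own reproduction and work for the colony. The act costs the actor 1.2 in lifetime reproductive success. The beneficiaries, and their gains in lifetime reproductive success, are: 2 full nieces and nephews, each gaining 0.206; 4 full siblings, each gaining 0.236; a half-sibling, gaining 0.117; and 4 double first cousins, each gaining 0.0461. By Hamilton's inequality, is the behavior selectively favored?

Hamilton's rule: the trait is favored when the sum of r·B over every recipient exceeds the actor's cost C.
r to a full niece or nephew = 0.25 (full aunt/uncle↔niece/nephew: two paths of length 3 through the shared grandparent pair: r = 2·(1/2)^3 = 1/4).
r to a full sibling = 1/2 (full sibs share both parents — two paths of length 2: r = 2·(1/2)^2 = 1/2).
r to a half-sibling = 0.25 (half-sibs share one parent — one path of length 2: r = (1/2)^2 = 1/4).
r to a double first cousin = 1/4 (double first cousins share both grandparent pairs — four paths of length 4: r = 4·(1/2)^4 = 1/4).
Summing one r·B term per recipient: 2·0.25·0.206 + 4·0.5·0.236 + 1·0.25·0.117 + 4·0.25·0.0461 = 0.65035.
0.65035 < 1.2: the indirect benefit is less than the cost.

No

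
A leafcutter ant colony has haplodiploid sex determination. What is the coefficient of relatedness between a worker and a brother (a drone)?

0.25

Her haploid brother carries none of their father's genes and a random half of their mother's genome; that half matches the maternal half of her own genome with probability 1/2: r = 1/2 · 1/2 = 1/4.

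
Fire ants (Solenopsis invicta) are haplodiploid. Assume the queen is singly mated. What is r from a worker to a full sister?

0.75

Haplodiploid full sisters inherit their father's entire haploid genome identically (contributing 1/2) and on average half of their mother's contribution (1/2 · 1/2 = 1/4); r = 1/2 + 1/4 = 3/4.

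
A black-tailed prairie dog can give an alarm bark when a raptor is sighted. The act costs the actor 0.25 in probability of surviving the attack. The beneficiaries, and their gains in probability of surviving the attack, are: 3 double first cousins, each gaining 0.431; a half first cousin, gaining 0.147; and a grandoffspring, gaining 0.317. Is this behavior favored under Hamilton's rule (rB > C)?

Yes

Hamilton's rule: the trait is favored when the sum of r·B over every recipient exceeds the actor's cost C.
r to a double first cousin = 1/4 (double first cousins share both grandparent pairs — four paths of length 4: r = 4·(1/2)^4 = 1/4).
r to a half first cousin = 1/16 (half first cousins share one grandparent — one path of length 4: r = (1/2)^4 = 1/16).
r to a grandoffspring = 1/4 (two parent–offspring links: r = (1/2)^2 = 1/4).
Summing one r·B term per recipient: 3·0.25·0.431 + 1·0.0625·0.147 + 1·0.25·0.317 = 0.4116875.
0.4116875 > 0.25: the indirect benefit exceeds the cost.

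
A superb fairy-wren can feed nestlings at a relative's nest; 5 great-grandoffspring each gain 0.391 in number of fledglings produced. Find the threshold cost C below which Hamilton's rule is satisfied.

r to a great-grandoffspring = 0.125 (three parent–offspring links: r = (1/2)^3 = 1/8).
Hamilton's rule: n·r·B > C, so the trait is favored while C < n·r·B = 5·0.125·0.391 = 0.244375.

0.244375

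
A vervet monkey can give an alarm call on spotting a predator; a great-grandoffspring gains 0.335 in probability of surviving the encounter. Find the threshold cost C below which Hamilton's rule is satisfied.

0.041875

r to a great-grandoffspring = 0.125 (three parent–offspring links: r = (1/2)^3 = 1/8).
Hamilton's rule: n·r·B > C, so the trait is favored while C < n·r·B = 1·0.125·0.335 = 0.041875.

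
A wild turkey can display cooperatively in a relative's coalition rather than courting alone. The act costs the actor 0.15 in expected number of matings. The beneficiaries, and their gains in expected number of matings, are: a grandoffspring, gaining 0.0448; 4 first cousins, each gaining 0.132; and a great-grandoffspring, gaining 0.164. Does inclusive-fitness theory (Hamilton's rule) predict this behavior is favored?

Hamilton's rule: the trait is favored when the sum of r·B over every recipient exceeds the actor's cost C.
r to a grandoffspring = 1/4 (two parent–offspring links: r = (1/2)^2 = 1/4).
r to a first cousin = 0.125 (first cousins share one grandparent pair — two paths of length 4: r = 2·(1/2)^4 = 1/8).
r to a great-grandoffspring = 1/8 (three parent–offspring links: r = (1/2)^3 = 1/8).
Summing one r·B term per recipient: 1·0.25·0.0448 + 4·0.125·0.132 + 1·0.125·0.164 = 0.0977.
0.0977 < 0.15: the indirect benefit is less than the cost.

No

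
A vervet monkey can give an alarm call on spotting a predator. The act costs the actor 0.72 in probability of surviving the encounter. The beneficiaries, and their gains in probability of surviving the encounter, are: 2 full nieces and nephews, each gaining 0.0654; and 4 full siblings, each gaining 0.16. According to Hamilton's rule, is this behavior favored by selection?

No

Hamilton's rule: the trait is favored when the sum of r·B over every recipient exceeds the actor's cost C.
r to a full niece or nephew = 0.25 (full aunt/uncle↔niece/nephew: two paths of length 3 through the shared grandparent pair: r = 2·(1/2)^3 = 1/4).
r to a full sibling = 1/2 (full sibs share both parents — two paths of length 2: r = 2·(1/2)^2 = 1/2).
Summing one r·B term per recipient: 2·0.25·0.0654 + 4·0.5·0.16 = 0.3527.
0.3527 < 0.72: the indirect benefit is less than the cost.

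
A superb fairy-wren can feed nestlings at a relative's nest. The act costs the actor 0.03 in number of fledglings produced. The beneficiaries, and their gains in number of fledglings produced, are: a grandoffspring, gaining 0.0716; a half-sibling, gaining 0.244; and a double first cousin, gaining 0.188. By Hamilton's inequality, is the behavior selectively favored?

Yes

Hamilton's rule: the trait is favored when the sum of r·B over every recipient exceeds the actor's cost C.
r to a grandoffspring = 1/4 (two parent–offspring links: r = (1/2)^2 = 1/4).
r to a half-sibling = 1/4 (half-sibs share one parent — one path of length 2: r = (1/2)^2 = 1/4).
r to a double first cousin = 1/4 (double first cousins share both grandparent pairs — four paths of length 4: r = 4·(1/2)^4 = 1/4).
Summing one r·B term per recipient: 1·0.25·0.0716 + 1·0.25·0.244 + 1·0.25·0.188 = 0.1259.
0.1259 > 0.03: the indirect benefit exceeds the cost.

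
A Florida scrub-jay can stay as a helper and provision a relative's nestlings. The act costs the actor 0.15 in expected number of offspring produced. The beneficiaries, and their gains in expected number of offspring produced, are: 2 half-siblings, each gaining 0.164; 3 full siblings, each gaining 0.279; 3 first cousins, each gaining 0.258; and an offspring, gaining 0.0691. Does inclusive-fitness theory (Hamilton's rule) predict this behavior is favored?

Yes

Hamilton's rule: the trait is favored when the sum of r·B over every recipient exceeds the actor's cost C.
r to a half-sibling = 1/4 (half-sibs share one parent — one path of length 2: r = (1/2)^2 = 1/4).
r to a full sibling = 0.5 (full sibs share both parents — two paths of length 2: r = 2·(1/2)^2 = 1/2).
r to a first cousin = 1/8 (first cousins share one grandparent pair — two paths of length 4: r = 2·(1/2)^4 = 1/8).
r to an offspring = 0.5 (one parent–offspring link: r = (1/2)^1 = 1/2).
Summing one r·B term per recipient: 2·0.25·0.164 + 3·0.5·0.279 + 3·0.125·0.258 + 1·0.5·0.0691 = 0.6318.
0.6318 > 0.15: the indirect benefit exceeds the cost.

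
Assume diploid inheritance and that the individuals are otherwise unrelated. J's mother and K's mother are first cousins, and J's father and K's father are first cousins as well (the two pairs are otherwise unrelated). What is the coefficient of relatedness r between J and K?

Wright's path rule: contributions from independent ancestry routes add.
J and K are related in two ways: second cousins through their mothers (r = 1/32) and second cousins through their fathers (r = 1/32).
r = 1/32 + 1/32 = 0.0625.

0.0625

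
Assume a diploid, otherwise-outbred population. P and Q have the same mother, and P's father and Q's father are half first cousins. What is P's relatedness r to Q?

0.265625

Wright's path rule: contributions from independent ancestry routes add.
P and Q are related in two ways: half-sibs through their shared mother (r = 1/4) and half second cousins through their fathers (r = 1/64).
r = 1/4 + 1/64 = 0.265625.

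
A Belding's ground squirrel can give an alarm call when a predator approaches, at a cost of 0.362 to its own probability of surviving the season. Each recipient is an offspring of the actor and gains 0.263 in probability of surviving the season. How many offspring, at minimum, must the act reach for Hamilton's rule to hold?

r to an offspring = 1/2 (one parent–offspring link: r = (1/2)^1 = 1/2).
Hamilton's rule: n·r·B > C  ⇒  n > C/(r·B) = 0.362/(0.5·0.263) = 2.753.
The smallest integer exceeding 2.753 is 3.

3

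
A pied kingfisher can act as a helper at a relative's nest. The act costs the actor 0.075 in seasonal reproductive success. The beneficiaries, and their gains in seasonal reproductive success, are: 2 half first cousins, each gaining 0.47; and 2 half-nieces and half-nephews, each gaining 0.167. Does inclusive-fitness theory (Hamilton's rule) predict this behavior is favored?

Yes

Hamilton's rule: the trait is favored when the sum of r·B over every recipient exceeds the actor's cost C.
r to a half first cousin = 1/16 (half first cousins share one grandparent — one path of length 4: r = (1/2)^4 = 1/16).
r to a half-niece or half-nephew = 0.125 (half-aunt/uncle↔niece/nephew: one path of length 3: r = (1/2)^3 = 1/8).
Summing one r·B term per recipient: 2·0.0625·0.47 + 2·0.125·0.167 = 0.1005.
0.1005 > 0.075: the indirect benefit exceeds the cost.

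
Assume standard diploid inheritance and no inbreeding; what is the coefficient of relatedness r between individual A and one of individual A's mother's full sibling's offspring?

0.125

Each parent–offspring link contributes a factor of 1/2, and independent paths through distinct common ancestors add.
First cousins share one grandparent pair — two paths of length 4: r = 2·(1/2)^4 = 1/8.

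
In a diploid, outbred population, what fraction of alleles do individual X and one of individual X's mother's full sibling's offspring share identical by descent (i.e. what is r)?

Each parent–offspring link contributes a factor of 1/2, and independent paths through distinct common ancestors add.
First cousins share one grandparent pair — two paths of length 4: r = 2·(1/2)^4 = 1/8.

0.125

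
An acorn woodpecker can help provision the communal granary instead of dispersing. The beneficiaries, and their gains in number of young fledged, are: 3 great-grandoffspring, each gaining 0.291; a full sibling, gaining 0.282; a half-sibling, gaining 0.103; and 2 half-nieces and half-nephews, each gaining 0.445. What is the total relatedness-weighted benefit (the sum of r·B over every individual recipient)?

r to a great-grandoffspring = 0.125 (three parent–offspring links: r = (1/2)^3 = 1/8).
r to a full sibling = 0.5 (full sibs share both parents — two paths of length 2: r = 2·(1/2)^2 = 1/2).
r to a half-sibling = 1/4 (half-sibs share one parent — one path of length 2: r = (1/2)^2 = 1/4).
r to a half-niece or half-nephew = 0.125 (half-aunt/uncle↔niece/nephew: one path of length 3: r = (1/2)^3 = 1/8).
Summing one r·B term per recipient: 3·0.125·0.291 + 1·0.5·0.282 + 1·0.25·0.103 + 2·0.125·0.445 = 0.387125.

0.387125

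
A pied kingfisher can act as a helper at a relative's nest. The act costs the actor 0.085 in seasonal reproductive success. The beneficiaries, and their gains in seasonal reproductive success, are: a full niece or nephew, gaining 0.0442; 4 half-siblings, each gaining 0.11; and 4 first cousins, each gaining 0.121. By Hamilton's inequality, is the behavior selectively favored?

Yes

Hamilton's rule: the trait is favored when the sum of r·B over every recipient exceeds the actor's cost C.
r to a full niece or nephew = 0.25 (full aunt/uncle↔niece/nephew: two paths of length 3 through the shared grandparent pair: r = 2·(1/2)^3 = 1/4).
r to a half-sibling = 0.25 (half-sibs share one parent — one path of length 2: r = (1/2)^2 = 1/4).
r to a first cousin = 0.125 (first cousins share one grandparent pair — two paths of length 4: r = 2·(1/2)^4 = 1/8).
Summing one r·B term per recipient: 1·0.25·0.0442 + 4·0.25·0.11 + 4·0.125·0.121 = 0.18155.
0.18155 > 0.085: the indirect benefit exceeds the cost.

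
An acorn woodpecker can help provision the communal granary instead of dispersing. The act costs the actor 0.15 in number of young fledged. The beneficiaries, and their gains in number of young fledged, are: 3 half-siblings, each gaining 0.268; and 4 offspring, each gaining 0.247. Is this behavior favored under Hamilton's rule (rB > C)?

Yes

Hamilton's rule: the trait is favored when the sum of r·B over every recipient exceeds the actor's cost C.
r to a half-sibling = 1/4 (half-sibs share one parent — one path of length 2: r = (1/2)^2 = 1/4).
r to an offspring = 1/2 (one parent–offspring link: r = (1/2)^1 = 1/2).
Summing one r·B term per recipient: 3·0.25·0.268 + 4·0.5·0.247 = 0.695.
0.695 > 0.15: the indirect benefit exceeds the cost.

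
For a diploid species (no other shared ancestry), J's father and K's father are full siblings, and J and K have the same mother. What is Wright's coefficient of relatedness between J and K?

With two independent routes of shared ancestry, r is the sum of the two contributions.
J and K are related in two ways: first cousins through their fathers (r = 1/8) and half-sibs through their shared mother (r = 1/4).
r = 1/8 + 1/4 = 3/8 = 0.375.

0.375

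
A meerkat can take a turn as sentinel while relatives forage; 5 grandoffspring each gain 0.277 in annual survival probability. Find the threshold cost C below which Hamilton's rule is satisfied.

0.34625

r to a grandoffspring = 1/4 (two parent–offspring links: r = (1/2)^2 = 1/4).
Hamilton's rule: n·r·B > C, so the trait is favored while C < n·r·B = 5·0.25·0.277 = 0.34625.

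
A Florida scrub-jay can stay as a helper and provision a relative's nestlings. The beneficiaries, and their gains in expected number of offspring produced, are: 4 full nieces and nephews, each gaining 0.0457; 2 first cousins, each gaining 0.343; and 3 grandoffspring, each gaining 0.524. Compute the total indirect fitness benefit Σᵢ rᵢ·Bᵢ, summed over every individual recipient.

0.52445

r to a full niece or nephew = 1/4 (full aunt/uncle↔niece/nephew: two paths of length 3 through the shared grandparent pair: r = 2·(1/2)^3 = 1/4).
r to a first cousin = 1/8 (first cousins share one grandparent pair — two paths of length 4: r = 2·(1/2)^4 = 1/8).
r to a grandoffspring = 1/4 (two parent–offspring links: r = (1/2)^2 = 1/4).
Summing one r·B term per recipient: 4·0.25·0.0457 + 2·0.125·0.343 + 3·0.25·0.524 = 0.52445.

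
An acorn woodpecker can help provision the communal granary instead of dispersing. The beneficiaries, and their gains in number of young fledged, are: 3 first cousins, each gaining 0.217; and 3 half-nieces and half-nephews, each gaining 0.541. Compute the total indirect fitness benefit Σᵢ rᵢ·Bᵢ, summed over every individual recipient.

r to a first cousin = 1/8 (first cousins share one grandparent pair — two paths of length 4: r = 2·(1/2)^4 = 1/8).
r to a half-niece or half-nephew = 1/8 (half-aunt/uncle↔niece/nephew: one path of length 3: r = (1/2)^3 = 1/8).
Summing one r·B term per recipient: 3·0.125·0.217 + 3·0.125·0.541 = 0.28425.

0.28425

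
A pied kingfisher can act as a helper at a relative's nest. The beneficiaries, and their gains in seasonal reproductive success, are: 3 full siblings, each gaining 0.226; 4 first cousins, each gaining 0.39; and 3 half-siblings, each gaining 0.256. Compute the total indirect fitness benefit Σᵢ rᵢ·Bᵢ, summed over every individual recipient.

r to a full sibling = 0.5 (full sibs share both parents — two paths of length 2: r = 2·(1/2)^2 = 1/2).
r to a first cousin = 1/8 (first cousins share one grandparent pair — two paths of length 4: r = 2·(1/2)^4 = 1/8).
r to a half-sibling = 0.25 (half-sibs share one parent — one path of length 2: r = (1/2)^2 = 1/4).
Summing one r·B term per recipient: 3·0.5·0.226 + 4·0.125·0.39 + 3·0.25·0.256 = 0.726.

0.726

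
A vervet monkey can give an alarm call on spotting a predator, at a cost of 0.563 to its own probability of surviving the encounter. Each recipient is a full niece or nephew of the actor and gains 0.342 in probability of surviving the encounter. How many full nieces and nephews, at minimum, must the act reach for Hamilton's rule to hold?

7

r to a full niece or nephew = 1/4 (full aunt/uncle↔niece/nephew: two paths of length 3 through the shared grandparent pair: r = 2·(1/2)^3 = 1/4).
Hamilton's rule: n·r·B > C  ⇒  n > C/(r·B) = 0.563/(0.25·0.342) = 6.585.
The smallest integer exceeding 6.585 is 7.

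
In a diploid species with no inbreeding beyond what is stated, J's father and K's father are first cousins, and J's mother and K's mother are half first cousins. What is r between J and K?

0.046875

Wright's path rule: contributions from independent ancestry routes add.
J and K are related in two ways: second cousins through their fathers (r = 1/32) and half second cousins through their mothers (r = 1/64).
r = 1/32 + 1/64 = 0.046875.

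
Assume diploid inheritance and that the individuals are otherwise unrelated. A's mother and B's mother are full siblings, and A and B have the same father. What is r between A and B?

Wright's path rule: contributions from independent ancestry routes add.
A and B are related in two ways: first cousins through their mothers (r = 1/8) and half-sibs through their shared father (r = 1/4).
r = 1/8 + 1/4 = 3/8 = 0.375.

0.375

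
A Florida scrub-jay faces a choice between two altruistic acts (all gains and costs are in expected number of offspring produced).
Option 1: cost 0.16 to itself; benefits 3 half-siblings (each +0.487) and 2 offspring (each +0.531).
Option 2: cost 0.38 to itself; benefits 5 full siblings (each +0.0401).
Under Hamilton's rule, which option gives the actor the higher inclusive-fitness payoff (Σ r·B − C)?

Option 1: r to a half-sibling = 0.25.
Option 1: r to an offspring = 0.5.
Option 1: Σ r·B − C = (3·0.25·0.487 + 2·0.5·0.531) − 0.16 = 0.73625.
Option 2: r to a full sibling = 0.5.
Option 2: Σ r·B − C = (5·0.5·0.0401) − 0.38 = -0.27975.
Option 1 has the higher net inclusive-fitness payoff.

Option 1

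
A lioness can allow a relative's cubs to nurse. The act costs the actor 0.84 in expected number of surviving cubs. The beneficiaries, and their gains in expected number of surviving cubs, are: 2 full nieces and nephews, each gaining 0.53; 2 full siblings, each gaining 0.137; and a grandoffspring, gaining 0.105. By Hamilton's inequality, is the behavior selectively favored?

No

Hamilton's rule: the trait is favored when the sum of r·B over every recipient exceeds the actor's cost C.
r to a full niece or nephew = 0.25 (full aunt/uncle↔niece/nephew: two paths of length 3 through the shared grandparent pair: r = 2·(1/2)^3 = 1/4).
r to a full sibling = 1/2 (full sibs share both parents — two paths of length 2: r = 2·(1/2)^2 = 1/2).
r to a grandoffspring = 1/4 (two parent–offspring links: r = (1/2)^2 = 1/4).
Summing one r·B term per recipient: 2·0.25·0.53 + 2·0.5·0.137 + 1·0.25·0.105 = 0.42825.
0.42825 < 0.84: the indirect benefit is less than the cost.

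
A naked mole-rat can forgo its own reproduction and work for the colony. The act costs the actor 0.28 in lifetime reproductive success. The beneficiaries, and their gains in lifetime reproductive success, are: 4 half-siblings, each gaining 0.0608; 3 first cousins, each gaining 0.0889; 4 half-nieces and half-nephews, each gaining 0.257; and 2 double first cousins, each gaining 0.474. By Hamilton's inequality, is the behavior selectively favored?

Hamilton's rule: the trait is favored when the sum of r·B over every recipient exceeds the actor's cost C.
r to a half-sibling = 0.25 (half-sibs share one parent — one path of length 2: r = (1/2)^2 = 1/4).
r to a first cousin = 1/8 (first cousins share one grandparent pair — two paths of length 4: r = 2·(1/2)^4 = 1/8).
r to a half-niece or half-nephew = 1/8 (half-aunt/uncle↔niece/nephew: one path of length 3: r = (1/2)^3 = 1/8).
r to a double first cousin = 1/4 (double first cousins share both grandparent pairs — four paths of length 4: r = 4·(1/2)^4 = 1/4).
Summing one r·B term per recipient: 4·0.25·0.0608 + 3·0.125·0.0889 + 4·0.125·0.257 + 2·0.25·0.474 = 0.4596375.
0.4596375 > 0.28: the indirect benefit exceeds the cost.

Yes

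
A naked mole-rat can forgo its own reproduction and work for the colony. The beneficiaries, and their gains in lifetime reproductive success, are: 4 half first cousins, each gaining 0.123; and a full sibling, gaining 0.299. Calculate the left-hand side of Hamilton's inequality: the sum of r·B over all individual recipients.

r to a half first cousin = 1/16 (half first cousins share one grandparent — one path of length 4: r = (1/2)^4 = 1/16).
r to a full sibling = 0.5 (full sibs share both parents — two paths of length 2: r = 2·(1/2)^2 = 1/2).
Summing one r·B term per recipient: 4·0.0625·0.123 + 1·0.5·0.299 = 0.18025.

0.18025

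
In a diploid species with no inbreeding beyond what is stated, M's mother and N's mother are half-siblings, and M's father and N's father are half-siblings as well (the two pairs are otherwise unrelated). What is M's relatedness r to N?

Independent pedigree routes through distinct common ancestors add.
M and N are related in two ways: half first cousins through their mothers (r = 1/16) and half first cousins through their fathers (r = 1/16).
r = 1/16 + 1/16 = 1/8 = 0.125.

0.125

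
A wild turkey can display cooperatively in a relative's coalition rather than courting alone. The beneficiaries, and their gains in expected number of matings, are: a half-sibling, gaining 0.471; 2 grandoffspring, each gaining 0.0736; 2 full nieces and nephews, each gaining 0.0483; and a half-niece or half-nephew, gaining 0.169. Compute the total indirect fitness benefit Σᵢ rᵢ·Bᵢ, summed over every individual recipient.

r to a half-sibling = 0.25 (half-sibs share one parent — one path of length 2: r = (1/2)^2 = 1/4).
r to a grandoffspring = 1/4 (two parent–offspring links: r = (1/2)^2 = 1/4).
r to a full niece or nephew = 0.25 (full aunt/uncle↔niece/nephew: two paths of length 3 through the shared grandparent pair: r = 2·(1/2)^3 = 1/4).
r to a half-niece or half-nephew = 0.125 (half-aunt/uncle↔niece/nephew: one path of length 3: r = (1/2)^3 = 1/8).
Summing one r·B term per recipient: 1·0.25·0.471 + 2·0.25·0.0736 + 2·0.25·0.0483 + 1·0.125·0.169 = 0.199825.

0.199825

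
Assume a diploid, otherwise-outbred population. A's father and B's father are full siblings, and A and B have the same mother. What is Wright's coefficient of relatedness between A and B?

Independent pedigree routes through distinct common ancestors add.
A and B are related in two ways: first cousins through their fathers (r = 1/8) and half-sibs through their shared mother (r = 1/4).
r = 1/8 + 1/4 = 0.375.

0.375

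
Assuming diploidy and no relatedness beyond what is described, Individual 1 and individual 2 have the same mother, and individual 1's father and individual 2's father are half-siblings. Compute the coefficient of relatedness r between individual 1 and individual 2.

With two independent routes of shared ancestry, r is the sum of the two contributions.
Individual 1 and individual 2 are related in two ways: half-sibs through their shared mother (r = 1/4) and half first cousins through their fathers (r = 1/16).
r = 1/4 + 1/16 = 5/16 = 0.3125.

0.3125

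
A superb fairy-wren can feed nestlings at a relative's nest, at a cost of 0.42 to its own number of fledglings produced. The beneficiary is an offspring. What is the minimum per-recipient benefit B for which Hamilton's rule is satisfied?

r to an offspring = 0.5 (one parent–offspring link: r = (1/2)^1 = 1/2).
Hamilton's rule with n recipients of equal r: n·r·B > C, so B > C/(n·r) = 0.42/(1·0.5) = 0.84.

0.84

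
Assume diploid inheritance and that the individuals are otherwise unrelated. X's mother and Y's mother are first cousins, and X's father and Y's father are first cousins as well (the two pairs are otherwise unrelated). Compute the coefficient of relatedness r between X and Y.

0.0625

With two independent routes of shared ancestry, r is the sum of the two contributions.
X and Y are related in two ways: second cousins through their mothers (r = 1/32) and second cousins through their fathers (r = 1/32).
r = 1/32 + 1/32 = 0.0625.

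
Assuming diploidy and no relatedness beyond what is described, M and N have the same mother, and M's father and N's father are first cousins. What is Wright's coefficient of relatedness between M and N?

0.28125

With two independent routes of shared ancestry, r is the sum of the two contributions.
M and N are related in two ways: half-sibs through their shared mother (r = 1/4) and second cousins through their fathers (r = 1/32).
r = 1/4 + 1/32 = 0.28125.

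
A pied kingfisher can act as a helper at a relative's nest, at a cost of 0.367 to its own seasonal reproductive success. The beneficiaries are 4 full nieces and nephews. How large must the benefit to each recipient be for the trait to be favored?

0.367

r to a full niece or nephew = 0.25 (full aunt/uncle↔niece/nephew: two paths of length 3 through the shared grandparent pair: r = 2·(1/2)^3 = 1/4).
Hamilton's rule with n recipients of equal r: n·r·B > C, so B > C/(n·r) = 0.367/(4·0.25) = 0.367.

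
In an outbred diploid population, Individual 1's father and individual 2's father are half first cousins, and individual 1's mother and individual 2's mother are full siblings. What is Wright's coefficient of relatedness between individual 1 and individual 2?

With two independent routes of shared ancestry, r is the sum of the two contributions.
Individual 1 and individual 2 are related in two ways: half second cousins through their fathers (r = 1/64) and first cousins through their mothers (r = 1/8).
r = 1/64 + 1/8 = 0.140625.

0.140625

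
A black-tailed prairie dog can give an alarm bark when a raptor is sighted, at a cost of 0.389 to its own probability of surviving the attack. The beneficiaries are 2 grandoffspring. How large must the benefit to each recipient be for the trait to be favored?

r to a grandoffspring = 1/4 (two parent–offspring links: r = (1/2)^2 = 1/4).
Hamilton's rule with n recipients of equal r: n·r·B > C, so B > C/(n·r) = 0.389/(2·0.25) = 0.778.

0.778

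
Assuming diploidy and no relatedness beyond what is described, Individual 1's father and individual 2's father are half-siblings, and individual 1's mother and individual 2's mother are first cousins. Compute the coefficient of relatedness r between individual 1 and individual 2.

0.09375

With two independent routes of shared ancestry, r is the sum of the two contributions.
Individual 1 and individual 2 are related in two ways: half first cousins through their fathers (r = 1/16) and second cousins through their mothers (r = 1/32).
r = 1/16 + 1/32 = 0.09375.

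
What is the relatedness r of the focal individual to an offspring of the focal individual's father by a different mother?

0.25

Each parent–offspring link contributes a factor of 1/2, and independent paths through distinct common ancestors add.
Half-sibs share one parent — one path of length 2: r = (1/2)^2 = 1/4.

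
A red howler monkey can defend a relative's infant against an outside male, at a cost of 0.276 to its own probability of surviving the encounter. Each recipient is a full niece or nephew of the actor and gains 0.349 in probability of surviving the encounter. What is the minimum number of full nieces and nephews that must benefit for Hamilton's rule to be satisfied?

4

r to a full niece or nephew = 0.25 (full aunt/uncle↔niece/nephew: two paths of length 3 through the shared grandparent pair: r = 2·(1/2)^3 = 1/4).
Hamilton's rule: n·r·B > C  ⇒  n > C/(r·B) = 0.276/(0.25·0.349) = 3.163.
The smallest integer exceeding 3.163 is 4.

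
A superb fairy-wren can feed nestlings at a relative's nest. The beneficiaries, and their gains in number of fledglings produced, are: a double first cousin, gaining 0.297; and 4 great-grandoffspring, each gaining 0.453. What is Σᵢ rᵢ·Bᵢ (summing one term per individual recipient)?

r to a double first cousin = 0.25 (double first cousins share both grandparent pairs — four paths of length 4: r = 4·(1/2)^4 = 1/4).
r to a great-grandoffspring = 1/8 (three parent–offspring links: r = (1/2)^3 = 1/8).
Summing one r·B term per recipient: 1·0.25·0.297 + 4·0.125·0.453 = 0.30075.

0.30075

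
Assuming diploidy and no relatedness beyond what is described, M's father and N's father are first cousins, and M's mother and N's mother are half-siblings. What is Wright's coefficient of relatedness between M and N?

Wright's path rule: contributions from independent ancestry routes add.
M and N are related in two ways: second cousins through their fathers (r = 1/32) and half first cousins through their mothers (r = 1/16).
r = 1/32 + 1/16 = 3/32 = 0.09375.

0.09375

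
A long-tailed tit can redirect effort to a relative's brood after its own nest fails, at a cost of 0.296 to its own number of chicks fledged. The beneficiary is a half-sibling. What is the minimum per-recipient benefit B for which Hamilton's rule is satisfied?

r to a half-sibling = 0.25 (half-sibs share one parent — one path of length 2: r = (1/2)^2 = 1/4).
Hamilton's rule with n recipients of equal r: n·r·B > C, so B > C/(n·r) = 0.296/(1·0.25) = 1.184.

1.184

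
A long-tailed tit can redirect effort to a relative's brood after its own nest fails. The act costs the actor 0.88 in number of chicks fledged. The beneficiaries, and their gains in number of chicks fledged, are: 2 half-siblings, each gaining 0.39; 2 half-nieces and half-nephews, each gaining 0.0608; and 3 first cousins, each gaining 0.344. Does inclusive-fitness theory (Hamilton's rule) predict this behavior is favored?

Hamilton's rule: the trait is favored when the sum of r·B over every recipient exceeds the actor's cost C.
r to a half-sibling = 0.25 (half-sibs share one parent — one path of length 2: r = (1/2)^2 = 1/4).
r to a half-niece or half-nephew = 1/8 (half-aunt/uncle↔niece/nephew: one path of length 3: r = (1/2)^3 = 1/8).
r to a first cousin = 1/8 (first cousins share one grandparent pair — two paths of length 4: r = 2·(1/2)^4 = 1/8).
Summing one r·B term per recipient: 2·0.25·0.39 + 2·0.125·0.0608 + 3·0.125·0.344 = 0.3392.
0.3392 < 0.88: the indirect benefit is less than the cost.

No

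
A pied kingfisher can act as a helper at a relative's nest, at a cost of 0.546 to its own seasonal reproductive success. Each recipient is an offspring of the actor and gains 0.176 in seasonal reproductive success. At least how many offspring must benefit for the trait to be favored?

7

r to an offspring = 0.5 (one parent–offspring link: r = (1/2)^1 = 1/2).
Hamilton's rule: n·r·B > C  ⇒  n > C/(r·B) = 0.546/(0.5·0.176) = 6.205.
The smallest integer exceeding 6.205 is 7.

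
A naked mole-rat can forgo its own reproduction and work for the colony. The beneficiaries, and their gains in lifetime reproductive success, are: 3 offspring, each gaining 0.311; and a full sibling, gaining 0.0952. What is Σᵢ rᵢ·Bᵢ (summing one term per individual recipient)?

0.5141

r to an offspring = 0.5 (one parent–offspring link: r = (1/2)^1 = 1/2).
r to a full sibling = 0.5 (full sibs share both parents — two paths of length 2: r = 2·(1/2)^2 = 1/2).
Summing one r·B term per recipient: 3·0.5·0.311 + 1·0.5·0.0952 = 0.5141.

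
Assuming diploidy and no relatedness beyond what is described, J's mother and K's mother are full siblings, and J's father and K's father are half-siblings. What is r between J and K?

Independent pedigree routes through distinct common ancestors add.
J and K are related in two ways: first cousins through their mothers (r = 1/8) and half first cousins through their fathers (r = 1/16).
r = 1/8 + 1/16 = 3/16 = 0.1875.

0.1875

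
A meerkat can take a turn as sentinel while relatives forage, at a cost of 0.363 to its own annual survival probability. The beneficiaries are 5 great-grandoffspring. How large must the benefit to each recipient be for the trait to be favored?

r to a great-grandoffspring = 1/8 (three parent–offspring links: r = (1/2)^3 = 1/8).
Hamilton's rule with n recipients of equal r: n·r·B > C, so B > C/(n·r) = 0.363/(5·0.125) = 0.5808.

0.5808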